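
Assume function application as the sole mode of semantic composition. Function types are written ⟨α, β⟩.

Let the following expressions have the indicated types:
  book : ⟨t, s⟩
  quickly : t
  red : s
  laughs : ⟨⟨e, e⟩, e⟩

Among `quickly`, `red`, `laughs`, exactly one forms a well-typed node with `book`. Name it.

quickly — combines: book : ⟨t, s⟩ takes quickly : t as argument, giving s.
red : s — book needs t; red needs nothing (atomic); neither fits.
laughs : ⟨⟨e, e⟩, e⟩ — book needs t; laughs needs ⟨e, e⟩; neither fits.

quickly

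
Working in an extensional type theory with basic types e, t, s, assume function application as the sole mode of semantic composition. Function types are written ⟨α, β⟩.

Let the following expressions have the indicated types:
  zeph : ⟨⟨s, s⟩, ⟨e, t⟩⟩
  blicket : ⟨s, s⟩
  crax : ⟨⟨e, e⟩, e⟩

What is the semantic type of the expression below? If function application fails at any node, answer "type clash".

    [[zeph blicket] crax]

type clash

At [zeph blicket], zeph : ⟨⟨s, s⟩, ⟨e, t⟩⟩ takes blicket : ⟨s, s⟩, giving ⟨e, t⟩.
[[zeph blicket] crax]: ⟨e, t⟩ and ⟨⟨e, e⟩, e⟩ cannot combine by function application — type clash.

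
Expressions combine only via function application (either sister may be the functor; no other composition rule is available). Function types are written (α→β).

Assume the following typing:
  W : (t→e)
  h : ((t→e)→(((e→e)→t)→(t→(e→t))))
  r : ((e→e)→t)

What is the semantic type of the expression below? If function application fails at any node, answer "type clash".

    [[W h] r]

(t→(e→t))

At [W h], h : ((t→e)→(((e→e)→t)→(t→(e→t)))) takes W : (t→e), giving (((e→e)→t)→(t→(e→t))).
At [[W h] r], [W h] : (((e→e)→t)→(t→(e→t))) takes r : ((e→e)→t), giving (t→(e→t)).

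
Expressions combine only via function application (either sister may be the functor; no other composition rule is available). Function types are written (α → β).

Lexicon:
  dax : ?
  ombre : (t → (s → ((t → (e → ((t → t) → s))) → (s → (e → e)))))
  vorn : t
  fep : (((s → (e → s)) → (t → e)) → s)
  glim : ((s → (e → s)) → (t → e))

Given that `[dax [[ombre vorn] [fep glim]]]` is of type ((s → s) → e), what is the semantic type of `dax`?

For [dax [[ombre vorn] [fep glim]]] to have type ((s → s) → e) with [[ombre vorn] [fep glim]] of type ((t → (e → ((t → t) → s))) → (s → (e → e))), dax must be the function: dax : (((t → (e → ((t → t) → s))) → (s → (e → e))) → ((s → s) → e)).

(((t → (e → ((t → t) → s))) → (s → (e → e))) → ((s → s) → e))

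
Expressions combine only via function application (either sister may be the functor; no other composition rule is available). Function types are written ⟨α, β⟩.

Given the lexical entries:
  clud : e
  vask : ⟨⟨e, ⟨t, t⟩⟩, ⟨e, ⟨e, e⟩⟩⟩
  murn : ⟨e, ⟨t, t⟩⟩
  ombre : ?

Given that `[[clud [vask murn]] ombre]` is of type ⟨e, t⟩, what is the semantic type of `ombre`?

For [[clud [vask murn]] ombre] to have type ⟨e, t⟩ with [clud [vask murn]] of type ⟨e, e⟩, ombre must be the function: ombre : ⟨⟨e, e⟩, ⟨e, t⟩⟩.

⟨⟨e, e⟩, ⟨e, t⟩⟩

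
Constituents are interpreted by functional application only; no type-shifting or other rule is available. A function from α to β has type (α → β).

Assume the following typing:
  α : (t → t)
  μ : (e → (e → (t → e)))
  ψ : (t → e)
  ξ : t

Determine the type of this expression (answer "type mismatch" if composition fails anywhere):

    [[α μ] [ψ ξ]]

[α μ]: (t → t) and (e → (e → (t → e))) cannot combine by function application — type clash.

type mismatch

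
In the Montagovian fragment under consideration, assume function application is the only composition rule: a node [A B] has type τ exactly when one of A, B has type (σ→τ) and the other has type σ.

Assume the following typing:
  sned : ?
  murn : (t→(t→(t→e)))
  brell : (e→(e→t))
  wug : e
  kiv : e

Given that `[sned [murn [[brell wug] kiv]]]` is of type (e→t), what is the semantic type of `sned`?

[sned [murn [[brell wug] kiv]]] must have type (e→t). The sister [murn [[brell wug] kiv]] has type (t→(t→e)); that is not a function onto (e→t), so sned must be the functor, of type ((t→(t→e))→(e→t)).

((t→(t→e))→(e→t))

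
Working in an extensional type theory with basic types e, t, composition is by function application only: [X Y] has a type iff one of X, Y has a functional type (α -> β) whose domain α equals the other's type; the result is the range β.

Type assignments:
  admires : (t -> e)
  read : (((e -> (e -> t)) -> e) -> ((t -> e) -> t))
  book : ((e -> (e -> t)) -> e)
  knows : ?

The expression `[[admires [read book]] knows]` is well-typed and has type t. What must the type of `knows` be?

(t -> t)

[[admires [read book]] knows] must have type t. The sister [admires [read book]] has type t; that is not a function onto t, so knows must be the functor, of type (t -> t).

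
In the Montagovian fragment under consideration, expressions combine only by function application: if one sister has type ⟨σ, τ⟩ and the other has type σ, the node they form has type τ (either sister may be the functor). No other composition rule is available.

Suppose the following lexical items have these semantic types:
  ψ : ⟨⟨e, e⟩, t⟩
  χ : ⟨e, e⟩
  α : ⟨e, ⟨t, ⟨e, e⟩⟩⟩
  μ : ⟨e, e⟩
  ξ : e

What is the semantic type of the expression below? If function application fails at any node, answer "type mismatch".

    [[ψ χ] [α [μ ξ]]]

[ψ χ]: ⟨⟨e, e⟩, t⟩ applied to ⟨e, e⟩ yields t.
[μ ξ]: ⟨e, e⟩ applied to e yields e.
[α [μ ξ]]: ⟨e, ⟨t, ⟨e, e⟩⟩⟩ applied to e yields ⟨t, ⟨e, e⟩⟩.
[[ψ χ] [α [μ ξ]]]: ⟨t, ⟨e, e⟩⟩ applied to t yields ⟨e, e⟩.

⟨e, e⟩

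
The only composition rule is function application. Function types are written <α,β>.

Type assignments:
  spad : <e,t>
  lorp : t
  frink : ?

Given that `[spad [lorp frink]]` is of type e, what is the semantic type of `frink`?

<t,<<e,t>,e>>

For [spad [lorp frink]] to have type e with spad of type <e,t>, [lorp frink] must be the function: [lorp frink] : <<e,t>,e>.
For [lorp frink] to have type <<e,t>,e> with lorp of type t, frink must be the function: frink : <t,<<e,t>,e>>.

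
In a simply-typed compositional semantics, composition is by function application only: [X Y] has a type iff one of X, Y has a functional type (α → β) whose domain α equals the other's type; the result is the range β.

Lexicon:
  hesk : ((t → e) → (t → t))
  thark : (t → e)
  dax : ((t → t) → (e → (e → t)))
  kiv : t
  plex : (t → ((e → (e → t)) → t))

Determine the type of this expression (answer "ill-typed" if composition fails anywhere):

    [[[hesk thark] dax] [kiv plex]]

[hesk thark]: functor hesk : ((t → e) → (t → t)), argument thark : (t → e); result (t → t).
[[hesk thark] dax]: functor dax : ((t → t) → (e → (e → t))), argument [hesk thark] : (t → t); result (e → (e → t)).
[kiv plex]: functor plex : (t → ((e → (e → t)) → t)), argument kiv : t; result ((e → (e → t)) → t).
[[[hesk thark] dax] [kiv plex]]: functor [kiv plex] : ((e → (e → t)) → t), argument [[hesk thark] dax] : (e → (e → t)); result t.

t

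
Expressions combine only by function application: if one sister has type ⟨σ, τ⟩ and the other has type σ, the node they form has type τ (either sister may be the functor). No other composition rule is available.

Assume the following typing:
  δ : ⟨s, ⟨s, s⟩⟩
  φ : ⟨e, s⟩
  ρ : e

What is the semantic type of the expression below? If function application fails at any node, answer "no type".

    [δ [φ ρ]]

At [φ ρ], φ : ⟨e, s⟩ takes ρ : e, giving s.
At [δ [φ ρ]], δ : ⟨s, ⟨s, s⟩⟩ takes [φ ρ] : s, giving ⟨s, s⟩.

⟨s, s⟩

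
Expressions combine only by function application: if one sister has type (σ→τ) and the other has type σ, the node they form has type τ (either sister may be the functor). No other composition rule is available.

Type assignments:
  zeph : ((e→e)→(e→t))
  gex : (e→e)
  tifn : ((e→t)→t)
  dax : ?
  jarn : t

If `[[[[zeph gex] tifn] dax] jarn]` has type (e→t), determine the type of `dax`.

At [[[[zeph gex] tifn] dax] jarn] (required: (e→t)): jarn is t, which is not a function with range (e→t); hence [[[zeph gex] tifn] dax] is the functor — type (t→(e→t)).
At [[[zeph gex] tifn] dax] (required: (t→(e→t))): [[zeph gex] tifn] is t, which is not a function with range (t→(e→t)); hence dax is the functor — type (t→(t→(e→t))).

(t→(t→(e→t)))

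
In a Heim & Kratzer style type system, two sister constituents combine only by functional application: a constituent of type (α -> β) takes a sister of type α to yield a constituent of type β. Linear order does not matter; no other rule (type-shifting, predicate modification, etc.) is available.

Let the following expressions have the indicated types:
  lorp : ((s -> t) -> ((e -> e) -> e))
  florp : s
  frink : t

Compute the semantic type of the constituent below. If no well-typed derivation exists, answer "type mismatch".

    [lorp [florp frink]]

type mismatch

[florp frink]: s with t — neither is a function whose domain matches the other; composition fails here.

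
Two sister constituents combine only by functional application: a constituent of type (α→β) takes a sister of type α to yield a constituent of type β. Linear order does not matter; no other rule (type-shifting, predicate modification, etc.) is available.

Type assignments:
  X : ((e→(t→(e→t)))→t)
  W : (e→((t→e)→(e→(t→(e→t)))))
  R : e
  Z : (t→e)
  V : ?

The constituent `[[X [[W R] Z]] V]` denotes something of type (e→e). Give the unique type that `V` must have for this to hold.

(t→(e→e))

For [[X [[W R] Z]] V] to have type (e→e) with [X [[W R] Z]] of type t, V must be the function: V : (t→(e→e)).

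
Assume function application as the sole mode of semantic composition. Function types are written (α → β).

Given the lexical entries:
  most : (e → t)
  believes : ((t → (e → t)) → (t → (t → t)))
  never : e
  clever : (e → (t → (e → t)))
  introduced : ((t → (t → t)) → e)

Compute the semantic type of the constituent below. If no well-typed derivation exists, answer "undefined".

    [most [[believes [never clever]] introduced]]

[never clever]: (e → (t → (e → t))) applied to e yields (t → (e → t)).
[believes [never clever]]: ((t → (e → t)) → (t → (t → t))) applied to (t → (e → t)) yields (t → (t → t)).
[[believes [never clever]] introduced]: ((t → (t → t)) → e) applied to (t → (t → t)) yields e.
[most [[believes [never clever]] introduced]]: (e → t) applied to e yields t.

t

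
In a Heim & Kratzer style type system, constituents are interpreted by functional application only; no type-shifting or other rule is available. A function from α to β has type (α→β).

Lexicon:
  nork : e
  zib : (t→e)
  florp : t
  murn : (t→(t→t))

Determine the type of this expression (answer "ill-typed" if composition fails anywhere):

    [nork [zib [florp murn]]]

At [florp murn], murn : (t→(t→t)) takes florp : t, giving (t→t).
[zib [florp murn]]: (t→e) and (t→t) cannot combine by function application — type clash.

ill-typed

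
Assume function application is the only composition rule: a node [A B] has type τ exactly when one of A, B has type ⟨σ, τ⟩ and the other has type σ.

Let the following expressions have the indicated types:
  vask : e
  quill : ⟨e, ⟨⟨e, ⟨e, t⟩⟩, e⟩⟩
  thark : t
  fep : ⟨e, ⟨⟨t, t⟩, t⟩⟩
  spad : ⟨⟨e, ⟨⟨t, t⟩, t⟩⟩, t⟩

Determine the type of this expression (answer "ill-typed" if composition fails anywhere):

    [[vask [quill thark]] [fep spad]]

ill-typed

At [quill thark]: neither ⟨e, ⟨⟨e, ⟨e, t⟩⟩, e⟩⟩ nor t can take the other as argument; the node is ill-typed.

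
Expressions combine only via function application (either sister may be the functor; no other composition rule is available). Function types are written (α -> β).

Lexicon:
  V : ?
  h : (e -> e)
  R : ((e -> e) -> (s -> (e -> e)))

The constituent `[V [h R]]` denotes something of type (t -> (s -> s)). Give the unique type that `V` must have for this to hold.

((s -> (e -> e)) -> (t -> (s -> s)))

At [V [h R]] (required: (t -> (s -> s))): [h R] is (s -> (e -> e)), which is not a function with range (t -> (s -> s)); hence V is the functor — type ((s -> (e -> e)) -> (t -> (s -> s))).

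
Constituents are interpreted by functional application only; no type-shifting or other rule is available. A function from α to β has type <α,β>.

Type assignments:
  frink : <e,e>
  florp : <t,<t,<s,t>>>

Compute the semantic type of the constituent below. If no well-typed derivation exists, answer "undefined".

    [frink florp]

undefined

At [frink florp]: neither <e,e> nor <t,<t,<s,t>>> can take the other as argument; the node is ill-typed.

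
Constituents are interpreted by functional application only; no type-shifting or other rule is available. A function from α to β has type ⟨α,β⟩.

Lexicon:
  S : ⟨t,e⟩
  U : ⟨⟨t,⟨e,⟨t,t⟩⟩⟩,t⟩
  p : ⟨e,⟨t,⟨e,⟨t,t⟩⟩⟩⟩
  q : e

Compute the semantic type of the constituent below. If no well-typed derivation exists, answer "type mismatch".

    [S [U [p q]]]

e

At [p q], p : ⟨e,⟨t,⟨e,⟨t,t⟩⟩⟩⟩ takes q : e, giving ⟨t,⟨e,⟨t,t⟩⟩⟩.
At [U [p q]], U : ⟨⟨t,⟨e,⟨t,t⟩⟩⟩,t⟩ takes [p q] : ⟨t,⟨e,⟨t,t⟩⟩⟩, giving t.
At [S [U [p q]]], S : ⟨t,e⟩ takes [U [p q]] : t, giving e.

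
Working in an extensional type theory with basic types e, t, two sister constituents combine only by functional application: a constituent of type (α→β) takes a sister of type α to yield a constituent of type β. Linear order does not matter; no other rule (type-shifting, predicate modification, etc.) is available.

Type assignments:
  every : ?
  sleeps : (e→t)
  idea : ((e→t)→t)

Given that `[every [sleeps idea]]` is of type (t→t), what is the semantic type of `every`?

At [every [sleeps idea]] (required: (t→t)): [sleeps idea] is t, which is not a function with range (t→t); hence every is the functor — type (t→(t→t)).

(t→(t→t))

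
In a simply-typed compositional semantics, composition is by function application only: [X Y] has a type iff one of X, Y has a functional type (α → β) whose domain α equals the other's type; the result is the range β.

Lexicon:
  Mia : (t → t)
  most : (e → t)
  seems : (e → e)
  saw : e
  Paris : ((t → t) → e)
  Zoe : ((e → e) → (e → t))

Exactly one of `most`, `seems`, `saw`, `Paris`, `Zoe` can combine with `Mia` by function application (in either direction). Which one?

Paris

most : (e → t) — does not combine with Mia.
seems : (e → e) — does not combine with Mia.
saw : e — does not combine with Mia.
Paris — combines: Paris : ((t → t) → e) takes Mia : (t → t) as argument, giving e.
Zoe : ((e → e) → (e → t)) — does not combine with Mia.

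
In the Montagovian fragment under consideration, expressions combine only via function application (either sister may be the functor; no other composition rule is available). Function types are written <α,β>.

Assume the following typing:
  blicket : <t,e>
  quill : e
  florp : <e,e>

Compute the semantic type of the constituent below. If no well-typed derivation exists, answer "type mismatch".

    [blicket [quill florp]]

type mismatch

[quill florp]: <e,e> applied to e yields e.
[blicket [quill florp]]: <t,e> and e cannot combine by function application — type clash.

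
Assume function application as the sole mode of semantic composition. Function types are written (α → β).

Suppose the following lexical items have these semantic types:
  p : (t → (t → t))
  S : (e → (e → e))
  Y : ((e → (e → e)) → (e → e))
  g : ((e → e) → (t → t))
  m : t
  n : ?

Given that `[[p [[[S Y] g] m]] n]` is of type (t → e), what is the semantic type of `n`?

[[p [[[S Y] g] m]] n] must have type (t → e). The sister [p [[[S Y] g] m]] has type (t → t); that is not a function onto (t → e), so n must be the functor, of type ((t → t) → (t → e)).

((t → t) → (t → e))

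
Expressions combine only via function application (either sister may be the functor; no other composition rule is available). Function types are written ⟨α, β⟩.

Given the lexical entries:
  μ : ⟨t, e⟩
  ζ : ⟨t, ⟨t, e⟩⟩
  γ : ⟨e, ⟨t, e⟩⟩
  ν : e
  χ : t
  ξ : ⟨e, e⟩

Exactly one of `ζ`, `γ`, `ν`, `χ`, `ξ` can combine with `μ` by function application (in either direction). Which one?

ζ : ⟨t, ⟨t, e⟩⟩ — no; μ wants t, and ζ wants t.
γ : ⟨e, ⟨t, e⟩⟩ — no; μ wants t, and γ wants e.
ν : e — no; μ wants t, and ν wants nothing (atomic).
χ — combines: μ : ⟨t, e⟩ takes χ : t as argument, giving e.
ξ : ⟨e, e⟩ — no; μ wants t, and ξ wants e.

χ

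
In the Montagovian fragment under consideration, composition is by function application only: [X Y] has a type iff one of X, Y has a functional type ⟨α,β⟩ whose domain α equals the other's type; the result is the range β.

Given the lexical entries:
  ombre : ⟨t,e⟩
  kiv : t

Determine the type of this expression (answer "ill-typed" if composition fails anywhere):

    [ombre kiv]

[ombre kiv] — ombre of type ⟨t,e⟩ combines with kiv of type t: type e.

e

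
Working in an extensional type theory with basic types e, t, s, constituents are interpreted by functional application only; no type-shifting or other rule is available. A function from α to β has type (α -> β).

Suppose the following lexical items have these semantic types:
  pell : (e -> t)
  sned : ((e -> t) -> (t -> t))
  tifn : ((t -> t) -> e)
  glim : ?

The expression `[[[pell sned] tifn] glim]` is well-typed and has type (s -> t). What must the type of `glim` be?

[[[pell sned] tifn] glim] is required to be (s -> t). [[pell sned] tifn] : e cannot yield (s -> t) as functor, so glim : (e -> (s -> t)).

(e -> (s -> t))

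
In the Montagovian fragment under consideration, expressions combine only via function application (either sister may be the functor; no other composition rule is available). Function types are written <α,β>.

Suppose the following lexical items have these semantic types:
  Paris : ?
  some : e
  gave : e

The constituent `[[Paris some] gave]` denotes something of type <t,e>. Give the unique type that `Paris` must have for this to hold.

<e,<e,<t,e>>>

[[Paris some] gave] is required to be <t,e>. gave : e cannot yield <t,e> as functor, so [Paris some] : <e,<t,e>>.
[Paris some] is required to be <e,<t,e>>. some : e cannot yield <e,<t,e>> as functor, so Paris : <e,<e,<t,e>>>.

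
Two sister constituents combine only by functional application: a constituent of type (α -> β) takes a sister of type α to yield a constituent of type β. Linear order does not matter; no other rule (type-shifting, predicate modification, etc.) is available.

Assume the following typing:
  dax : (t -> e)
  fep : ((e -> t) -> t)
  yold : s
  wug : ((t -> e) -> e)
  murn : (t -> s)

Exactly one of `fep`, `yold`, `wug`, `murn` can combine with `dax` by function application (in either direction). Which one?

fep : ((e -> t) -> t) — neither side's domain matches the other.
yold : s — neither side's domain matches the other.
wug — combines: wug : ((t -> e) -> e) takes dax : (t -> e) as argument, giving e.
murn : (t -> s) — neither side's domain matches the other.

wug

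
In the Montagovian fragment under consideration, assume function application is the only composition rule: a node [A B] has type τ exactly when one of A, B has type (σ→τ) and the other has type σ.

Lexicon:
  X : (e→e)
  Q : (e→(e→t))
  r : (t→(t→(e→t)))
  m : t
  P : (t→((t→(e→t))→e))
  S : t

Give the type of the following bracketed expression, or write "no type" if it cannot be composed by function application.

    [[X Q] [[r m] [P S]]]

[X Q]: (e→e) with (e→(e→t)) — neither is a function whose domain matches the other; composition fails here.

no type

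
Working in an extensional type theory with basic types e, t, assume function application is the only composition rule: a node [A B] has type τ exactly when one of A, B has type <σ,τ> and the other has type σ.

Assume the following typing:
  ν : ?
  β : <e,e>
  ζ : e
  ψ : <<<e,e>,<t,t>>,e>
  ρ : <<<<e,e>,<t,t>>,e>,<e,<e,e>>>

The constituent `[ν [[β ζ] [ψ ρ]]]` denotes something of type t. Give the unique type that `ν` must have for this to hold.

<<e,e>,t>

[ν [[β ζ] [ψ ρ]]] must have type t. The sister [[β ζ] [ψ ρ]] has type <e,e>; that is not a function onto t, so ν must be the functor, of type <<e,e>,t>.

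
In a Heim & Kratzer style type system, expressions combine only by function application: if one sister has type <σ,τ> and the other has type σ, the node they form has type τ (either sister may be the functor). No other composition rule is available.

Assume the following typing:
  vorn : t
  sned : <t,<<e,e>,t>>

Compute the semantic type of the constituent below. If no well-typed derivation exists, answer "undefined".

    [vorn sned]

At [vorn sned], sned : <t,<<e,e>,t>> takes vorn : t, giving <<e,e>,t>.

<<e,e>,t>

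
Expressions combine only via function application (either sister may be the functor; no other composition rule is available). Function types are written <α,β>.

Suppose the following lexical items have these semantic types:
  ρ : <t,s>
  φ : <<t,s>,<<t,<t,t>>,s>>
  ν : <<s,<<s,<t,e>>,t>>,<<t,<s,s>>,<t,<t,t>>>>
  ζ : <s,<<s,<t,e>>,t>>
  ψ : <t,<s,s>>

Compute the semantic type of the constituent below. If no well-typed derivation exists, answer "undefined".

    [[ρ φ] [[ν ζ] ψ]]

s

At [ρ φ], φ : <<t,s>,<<t,<t,t>>,s>> takes ρ : <t,s>, giving <<t,<t,t>>,s>.
At [ν ζ], ν : <<s,<<s,<t,e>>,t>>,<<t,<s,s>>,<t,<t,t>>>> takes ζ : <s,<<s,<t,e>>,t>>, giving <<t,<s,s>>,<t,<t,t>>>.
At [[ν ζ] ψ], [ν ζ] : <<t,<s,s>>,<t,<t,t>>> takes ψ : <t,<s,s>>, giving <t,<t,t>>.
At [[ρ φ] [[ν ζ] ψ]], [ρ φ] : <<t,<t,t>>,s> takes [[ν ζ] ψ] : <t,<t,t>>, giving s.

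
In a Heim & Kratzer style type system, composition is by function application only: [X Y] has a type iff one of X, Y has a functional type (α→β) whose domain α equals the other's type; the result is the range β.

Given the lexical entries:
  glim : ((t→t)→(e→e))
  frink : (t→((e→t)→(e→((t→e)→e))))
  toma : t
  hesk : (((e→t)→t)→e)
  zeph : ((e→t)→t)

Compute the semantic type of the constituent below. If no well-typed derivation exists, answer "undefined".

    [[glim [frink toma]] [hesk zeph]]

[frink toma]: functor frink : (t→((e→t)→(e→((t→e)→e)))), argument toma : t; result ((e→t)→(e→((t→e)→e))).
At [glim [frink toma]]: neither ((t→t)→(e→e)) nor ((e→t)→(e→((t→e)→e))) can take the other as argument; the node is ill-typed.

undefined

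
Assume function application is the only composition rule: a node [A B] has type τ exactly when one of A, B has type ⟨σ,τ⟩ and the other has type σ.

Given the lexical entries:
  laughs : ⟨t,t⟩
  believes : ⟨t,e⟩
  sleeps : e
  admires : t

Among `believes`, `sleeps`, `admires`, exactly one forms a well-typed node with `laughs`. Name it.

believes : ⟨t,e⟩ — laughs needs t; believes needs t; neither fits.
sleeps : e — laughs needs t; sleeps needs nothing (atomic); neither fits.
admires — combines: laughs : ⟨t,t⟩ takes admires : t as argument, giving t.

admires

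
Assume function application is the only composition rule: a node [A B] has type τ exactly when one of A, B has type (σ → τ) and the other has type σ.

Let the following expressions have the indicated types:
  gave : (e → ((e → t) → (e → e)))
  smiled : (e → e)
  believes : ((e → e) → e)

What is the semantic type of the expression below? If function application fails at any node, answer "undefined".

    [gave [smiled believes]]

((e → t) → (e → e))

[smiled believes] — believes of type ((e → e) → e) combines with smiled of type (e → e): type e.
[gave [smiled believes]] — gave of type (e → ((e → t) → (e → e))) combines with [smiled believes] of type e: type ((e → t) → (e → e)).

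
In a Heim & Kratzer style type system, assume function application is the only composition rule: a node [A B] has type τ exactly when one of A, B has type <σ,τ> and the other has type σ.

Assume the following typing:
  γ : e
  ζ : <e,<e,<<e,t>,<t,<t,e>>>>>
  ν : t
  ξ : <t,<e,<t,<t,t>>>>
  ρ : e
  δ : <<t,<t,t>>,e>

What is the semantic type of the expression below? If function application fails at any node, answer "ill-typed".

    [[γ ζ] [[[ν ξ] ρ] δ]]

[γ ζ]: functor ζ : <e,<e,<<e,t>,<t,<t,e>>>>>, argument γ : e; result <e,<<e,t>,<t,<t,e>>>>.
[ν ξ]: functor ξ : <t,<e,<t,<t,t>>>>, argument ν : t; result <e,<t,<t,t>>>.
[[ν ξ] ρ]: functor [ν ξ] : <e,<t,<t,t>>>, argument ρ : e; result <t,<t,t>>.
[[[ν ξ] ρ] δ]: functor δ : <<t,<t,t>>,e>, argument [[ν ξ] ρ] : <t,<t,t>>; result e.
[[γ ζ] [[[ν ξ] ρ] δ]]: functor [γ ζ] : <e,<<e,t>,<t,<t,e>>>>, argument [[[ν ξ] ρ] δ] : e; result <<e,t>,<t,<t,e>>>.

<<e,t>,<t,<t,e>>>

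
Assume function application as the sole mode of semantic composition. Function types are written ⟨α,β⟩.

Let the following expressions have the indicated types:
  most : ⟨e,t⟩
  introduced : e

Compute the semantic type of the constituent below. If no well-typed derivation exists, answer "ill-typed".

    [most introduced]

t

[most introduced]: most is ⟨e,t⟩, introduced is e; result t.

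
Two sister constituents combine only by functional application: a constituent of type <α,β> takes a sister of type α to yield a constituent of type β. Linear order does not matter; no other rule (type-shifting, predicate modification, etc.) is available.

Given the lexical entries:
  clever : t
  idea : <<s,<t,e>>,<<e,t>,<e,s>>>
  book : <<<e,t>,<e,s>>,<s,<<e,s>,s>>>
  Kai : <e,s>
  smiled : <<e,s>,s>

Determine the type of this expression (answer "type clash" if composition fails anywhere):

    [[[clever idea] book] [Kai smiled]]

type clash

At [clever idea]: neither t nor <<s,<t,e>>,<<e,t>,<e,s>>> can take the other as argument; the node is ill-typed.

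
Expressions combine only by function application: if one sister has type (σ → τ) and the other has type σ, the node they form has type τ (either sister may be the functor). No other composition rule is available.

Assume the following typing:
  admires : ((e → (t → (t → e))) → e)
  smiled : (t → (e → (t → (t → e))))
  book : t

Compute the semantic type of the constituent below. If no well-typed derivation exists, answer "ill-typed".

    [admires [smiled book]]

[smiled book]: (t → (e → (t → (t → e)))) applied to t yields (e → (t → (t → e))).
[admires [smiled book]]: ((e → (t → (t → e))) → e) applied to (e → (t → (t → e))) yields e.

e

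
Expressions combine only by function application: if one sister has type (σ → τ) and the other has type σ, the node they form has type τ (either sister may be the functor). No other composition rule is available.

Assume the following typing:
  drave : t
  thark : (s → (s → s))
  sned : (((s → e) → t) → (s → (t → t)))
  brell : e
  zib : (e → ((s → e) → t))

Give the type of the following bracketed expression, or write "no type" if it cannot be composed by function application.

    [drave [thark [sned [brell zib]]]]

[brell zib]: zib is (e → ((s → e) → t)), brell is e; result ((s → e) → t).
[sned [brell zib]]: sned is (((s → e) → t) → (s → (t → t))), [brell zib] is ((s → e) → t); result (s → (t → t)).
[thark [sned [brell zib]]]: (s → (s → s)) and (s → (t → t)) cannot combine by function application — type clash.

no type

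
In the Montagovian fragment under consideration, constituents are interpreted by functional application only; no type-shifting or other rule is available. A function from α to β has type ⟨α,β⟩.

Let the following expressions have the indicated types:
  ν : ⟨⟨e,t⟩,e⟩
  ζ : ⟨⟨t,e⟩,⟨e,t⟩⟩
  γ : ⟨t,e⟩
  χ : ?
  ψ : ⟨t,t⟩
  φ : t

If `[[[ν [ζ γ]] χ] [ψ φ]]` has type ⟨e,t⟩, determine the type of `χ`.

[[[ν [ζ γ]] χ] [ψ φ]] is required to be ⟨e,t⟩. [ψ φ] : t cannot yield ⟨e,t⟩ as functor, so [[ν [ζ γ]] χ] : ⟨t,⟨e,t⟩⟩.
[[ν [ζ γ]] χ] is required to be ⟨t,⟨e,t⟩⟩. [ν [ζ γ]] : e cannot yield ⟨t,⟨e,t⟩⟩ as functor, so χ : ⟨e,⟨t,⟨e,t⟩⟩⟩.

⟨e,⟨t,⟨e,t⟩⟩⟩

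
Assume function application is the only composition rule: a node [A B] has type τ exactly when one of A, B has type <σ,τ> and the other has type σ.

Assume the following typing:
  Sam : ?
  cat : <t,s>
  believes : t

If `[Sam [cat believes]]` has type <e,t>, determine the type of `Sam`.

[Sam [cat believes]] must have type <e,t>. The sister [cat believes] has type s; that is not a function onto <e,t>, so Sam must be the functor, of type <s,<e,t>>.

<s,<e,t>>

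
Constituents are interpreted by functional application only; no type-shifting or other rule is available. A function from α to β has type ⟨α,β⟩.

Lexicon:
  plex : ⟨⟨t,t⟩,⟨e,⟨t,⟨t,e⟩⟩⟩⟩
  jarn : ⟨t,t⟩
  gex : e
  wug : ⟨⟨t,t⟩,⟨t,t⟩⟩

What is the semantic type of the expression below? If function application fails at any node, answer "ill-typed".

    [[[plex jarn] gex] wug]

ill-typed

[plex jarn] — plex of type ⟨⟨t,t⟩,⟨e,⟨t,⟨t,e⟩⟩⟩⟩ combines with jarn of type ⟨t,t⟩: type ⟨e,⟨t,⟨t,e⟩⟩⟩.
[[plex jarn] gex] — [plex jarn] of type ⟨e,⟨t,⟨t,e⟩⟩⟩ combines with gex of type e: type ⟨t,⟨t,e⟩⟩.
At [[[plex jarn] gex] wug]: neither ⟨t,⟨t,e⟩⟩ nor ⟨⟨t,t⟩,⟨t,t⟩⟩ can take the other as argument; the node is ill-typed.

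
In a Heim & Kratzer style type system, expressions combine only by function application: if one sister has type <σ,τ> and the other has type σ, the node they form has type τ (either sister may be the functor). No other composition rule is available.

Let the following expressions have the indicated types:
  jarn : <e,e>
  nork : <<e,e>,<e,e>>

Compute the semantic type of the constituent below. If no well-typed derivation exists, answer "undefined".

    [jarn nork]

<e,e>

[jarn nork]: functor nork : <<e,e>,<e,e>>, argument jarn : <e,e>; result <e,e>.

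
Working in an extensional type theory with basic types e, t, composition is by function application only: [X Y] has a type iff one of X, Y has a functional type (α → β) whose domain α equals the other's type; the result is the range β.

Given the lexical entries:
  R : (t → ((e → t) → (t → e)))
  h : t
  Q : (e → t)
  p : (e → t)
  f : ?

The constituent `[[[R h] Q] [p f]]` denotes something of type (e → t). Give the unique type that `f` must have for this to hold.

[[[R h] Q] [p f]] must have type (e → t). The sister [[R h] Q] has type (t → e); that is not a function onto (e → t), so [p f] must be the functor, of type ((t → e) → (e → t)).
[p f] must have type ((t → e) → (e → t)). The sister p has type (e → t); that is not a function onto ((t → e) → (e → t)), so f must be the functor, of type ((e → t) → ((t → e) → (e → t))).

((e → t) → ((t → e) → (e → t)))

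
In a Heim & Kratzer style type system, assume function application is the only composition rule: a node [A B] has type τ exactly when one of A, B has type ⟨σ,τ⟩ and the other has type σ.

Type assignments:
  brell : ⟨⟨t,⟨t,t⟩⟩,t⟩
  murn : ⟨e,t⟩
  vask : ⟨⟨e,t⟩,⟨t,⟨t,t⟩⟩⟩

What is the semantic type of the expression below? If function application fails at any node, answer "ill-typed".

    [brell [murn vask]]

t

[murn vask]: ⟨⟨e,t⟩,⟨t,⟨t,t⟩⟩⟩ applied to ⟨e,t⟩ yields ⟨t,⟨t,t⟩⟩.
[brell [murn vask]]: ⟨⟨t,⟨t,t⟩⟩,t⟩ applied to ⟨t,⟨t,t⟩⟩ yields t.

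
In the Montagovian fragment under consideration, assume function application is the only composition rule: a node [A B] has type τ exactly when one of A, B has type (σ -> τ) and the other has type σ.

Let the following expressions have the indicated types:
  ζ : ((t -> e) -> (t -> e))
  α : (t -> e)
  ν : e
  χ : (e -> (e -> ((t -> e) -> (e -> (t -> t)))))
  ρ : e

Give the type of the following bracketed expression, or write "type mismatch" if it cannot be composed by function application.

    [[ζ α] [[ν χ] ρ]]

[ζ α] — ζ of type ((t -> e) -> (t -> e)) combines with α of type (t -> e): type (t -> e).
[ν χ] — χ of type (e -> (e -> ((t -> e) -> (e -> (t -> t))))) combines with ν of type e: type (e -> ((t -> e) -> (e -> (t -> t)))).
[[ν χ] ρ] — [ν χ] of type (e -> ((t -> e) -> (e -> (t -> t)))) combines with ρ of type e: type ((t -> e) -> (e -> (t -> t))).
[[ζ α] [[ν χ] ρ]] — [[ν χ] ρ] of type ((t -> e) -> (e -> (t -> t))) combines with [ζ α] of type (t -> e): type (e -> (t -> t)).

(e -> (t -> t))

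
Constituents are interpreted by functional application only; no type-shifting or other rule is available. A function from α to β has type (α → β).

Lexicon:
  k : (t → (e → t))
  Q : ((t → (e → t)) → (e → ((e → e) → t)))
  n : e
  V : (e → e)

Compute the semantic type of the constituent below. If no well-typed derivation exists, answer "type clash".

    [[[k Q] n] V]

t

[k Q]: ((t → (e → t)) → (e → ((e → e) → t))) applied to (t → (e → t)) yields (e → ((e → e) → t)).
[[k Q] n]: (e → ((e → e) → t)) applied to e yields ((e → e) → t).
[[[k Q] n] V]: ((e → e) → t) applied to (e → e) yields t.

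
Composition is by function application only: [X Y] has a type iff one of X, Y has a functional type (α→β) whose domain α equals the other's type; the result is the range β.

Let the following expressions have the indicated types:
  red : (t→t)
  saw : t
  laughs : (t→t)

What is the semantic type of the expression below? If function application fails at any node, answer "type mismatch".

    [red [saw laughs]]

[saw laughs]: laughs is (t→t), saw is t; result t.
[red [saw laughs]]: red is (t→t), [saw laughs] is t; result t.

t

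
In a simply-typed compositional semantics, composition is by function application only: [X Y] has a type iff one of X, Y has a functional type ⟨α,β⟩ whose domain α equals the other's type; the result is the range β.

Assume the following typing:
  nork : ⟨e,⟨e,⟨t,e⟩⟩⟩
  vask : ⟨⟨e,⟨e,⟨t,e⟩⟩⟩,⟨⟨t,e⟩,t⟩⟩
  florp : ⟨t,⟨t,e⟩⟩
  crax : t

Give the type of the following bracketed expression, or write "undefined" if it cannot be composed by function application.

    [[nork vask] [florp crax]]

[nork vask]: functor vask : ⟨⟨e,⟨e,⟨t,e⟩⟩⟩,⟨⟨t,e⟩,t⟩⟩, argument nork : ⟨e,⟨e,⟨t,e⟩⟩⟩; result ⟨⟨t,e⟩,t⟩.
[florp crax]: functor florp : ⟨t,⟨t,e⟩⟩, argument crax : t; result ⟨t,e⟩.
[[nork vask] [florp crax]]: functor [nork vask] : ⟨⟨t,e⟩,t⟩, argument [florp crax] : ⟨t,e⟩; result t.

t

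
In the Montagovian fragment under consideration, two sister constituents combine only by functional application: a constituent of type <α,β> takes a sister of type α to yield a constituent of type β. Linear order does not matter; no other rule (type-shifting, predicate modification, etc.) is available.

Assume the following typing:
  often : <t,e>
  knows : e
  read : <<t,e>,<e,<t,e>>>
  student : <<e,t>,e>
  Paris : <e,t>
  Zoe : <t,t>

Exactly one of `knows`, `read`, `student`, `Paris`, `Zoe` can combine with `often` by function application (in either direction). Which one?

read

knows : e — neither side's domain matches the other.
read — combines: read : <<t,e>,<e,<t,e>>> takes often : <t,e> as argument, giving <e,<t,e>>.
student : <<e,t>,e> — neither side's domain matches the other.
Paris : <e,t> — neither side's domain matches the other.
Zoe : <t,t> — neither side's domain matches the other.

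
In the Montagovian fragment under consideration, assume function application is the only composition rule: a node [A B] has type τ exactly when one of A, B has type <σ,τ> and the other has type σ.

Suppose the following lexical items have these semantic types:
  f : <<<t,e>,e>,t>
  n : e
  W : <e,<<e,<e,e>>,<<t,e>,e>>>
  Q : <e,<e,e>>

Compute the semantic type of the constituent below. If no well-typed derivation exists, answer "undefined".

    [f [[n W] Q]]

[n W]: functor W : <e,<<e,<e,e>>,<<t,e>,e>>>, argument n : e; result <<e,<e,e>>,<<t,e>,e>>.
[[n W] Q]: functor [n W] : <<e,<e,e>>,<<t,e>,e>>, argument Q : <e,<e,e>>; result <<t,e>,e>.
[f [[n W] Q]]: functor f : <<<t,e>,e>,t>, argument [[n W] Q] : <<t,e>,e>; result t.

t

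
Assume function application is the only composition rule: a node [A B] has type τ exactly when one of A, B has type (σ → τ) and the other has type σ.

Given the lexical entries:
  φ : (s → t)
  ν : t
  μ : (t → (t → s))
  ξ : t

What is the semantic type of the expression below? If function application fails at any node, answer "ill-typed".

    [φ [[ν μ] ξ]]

t

[ν μ]: functor μ : (t → (t → s)), argument ν : t; result (t → s).
[[ν μ] ξ]: functor [ν μ] : (t → s), argument ξ : t; result s.
[φ [[ν μ] ξ]]: functor φ : (s → t), argument [[ν μ] ξ] : s; result t.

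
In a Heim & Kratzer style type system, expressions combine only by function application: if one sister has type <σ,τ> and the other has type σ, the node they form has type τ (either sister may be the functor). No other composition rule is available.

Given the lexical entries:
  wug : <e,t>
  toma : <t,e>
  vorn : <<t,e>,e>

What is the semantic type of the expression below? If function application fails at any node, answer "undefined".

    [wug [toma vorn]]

[toma vorn]: vorn is <<t,e>,e>, toma is <t,e>; result e.
[wug [toma vorn]]: wug is <e,t>, [toma vorn] is e; result t.

t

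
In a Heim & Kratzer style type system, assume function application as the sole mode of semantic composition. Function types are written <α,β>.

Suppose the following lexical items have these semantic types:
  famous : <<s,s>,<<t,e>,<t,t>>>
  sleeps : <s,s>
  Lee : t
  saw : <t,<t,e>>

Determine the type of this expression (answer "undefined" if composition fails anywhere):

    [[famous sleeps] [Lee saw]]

<t,t>

At [famous sleeps], famous : <<s,s>,<<t,e>,<t,t>>> takes sleeps : <s,s>, giving <<t,e>,<t,t>>.
At [Lee saw], saw : <t,<t,e>> takes Lee : t, giving <t,e>.
At [[famous sleeps] [Lee saw]], [famous sleeps] : <<t,e>,<t,t>> takes [Lee saw] : <t,e>, giving <t,t>.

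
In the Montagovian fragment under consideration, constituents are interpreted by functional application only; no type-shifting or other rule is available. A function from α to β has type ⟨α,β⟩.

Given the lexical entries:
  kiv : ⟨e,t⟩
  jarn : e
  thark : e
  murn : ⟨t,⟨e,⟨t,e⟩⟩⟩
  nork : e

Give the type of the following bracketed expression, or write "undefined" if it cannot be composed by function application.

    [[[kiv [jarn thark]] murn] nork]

undefined

[jarn thark]: e and e cannot combine by function application — type clash.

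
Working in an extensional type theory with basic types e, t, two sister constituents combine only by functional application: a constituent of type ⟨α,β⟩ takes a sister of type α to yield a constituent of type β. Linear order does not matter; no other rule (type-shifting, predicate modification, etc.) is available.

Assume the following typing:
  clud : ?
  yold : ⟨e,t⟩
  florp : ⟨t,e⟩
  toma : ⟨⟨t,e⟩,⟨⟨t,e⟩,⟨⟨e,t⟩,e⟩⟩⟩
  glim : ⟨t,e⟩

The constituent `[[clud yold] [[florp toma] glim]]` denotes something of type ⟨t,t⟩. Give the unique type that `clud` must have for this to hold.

⟨⟨e,t⟩,⟨⟨⟨e,t⟩,e⟩,⟨t,t⟩⟩⟩

At [[clud yold] [[florp toma] glim]] (required: ⟨t,t⟩): [[florp toma] glim] is ⟨⟨e,t⟩,e⟩, which is not a function with range ⟨t,t⟩; hence [clud yold] is the functor — type ⟨⟨⟨e,t⟩,e⟩,⟨t,t⟩⟩.
At [clud yold] (required: ⟨⟨⟨e,t⟩,e⟩,⟨t,t⟩⟩): yold is ⟨e,t⟩, which is not a function with range ⟨⟨⟨e,t⟩,e⟩,⟨t,t⟩⟩; hence clud is the functor — type ⟨⟨e,t⟩,⟨⟨⟨e,t⟩,e⟩,⟨t,t⟩⟩⟩.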